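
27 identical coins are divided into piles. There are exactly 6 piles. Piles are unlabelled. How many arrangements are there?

Systematic enumeration (by largest part, then next-largest, …) yields 331.

331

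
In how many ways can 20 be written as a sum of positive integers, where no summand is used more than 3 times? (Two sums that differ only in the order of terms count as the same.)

Counting exhaustively, 320 partitions satisfy the conditions.

320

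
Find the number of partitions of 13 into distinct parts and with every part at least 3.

6

Listing the qualifying partitions of 13:
13
10,3
9,4
8,5
7,6
6,4,3
That's 6 in total.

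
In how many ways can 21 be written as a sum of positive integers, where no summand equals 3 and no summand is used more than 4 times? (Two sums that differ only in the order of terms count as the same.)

250

Systematic enumeration (by largest part, then next-largest, …) yields 250.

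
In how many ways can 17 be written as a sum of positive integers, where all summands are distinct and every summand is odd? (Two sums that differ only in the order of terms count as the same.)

Listing the qualifying partitions of 17:
17
13 + 3 + 1
11 + 5 + 1
9 + 7 + 1
9 + 5 + 3
That's 5 in total.

5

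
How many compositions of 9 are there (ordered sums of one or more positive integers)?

256

There are 8 gaps and each independently is a cut or not, giving 2^8 = 256.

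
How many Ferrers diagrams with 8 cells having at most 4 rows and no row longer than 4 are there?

8

Enumerating:
4,4
4,3,1
4,2,2
4,2,1,1
3,3,2
3,3,1,1
3,2,2,1
2,2,2,2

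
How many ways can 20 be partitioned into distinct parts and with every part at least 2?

35

There are too many to list fully; the first 12 (by largest part) are:
20
2,18
3,17
4,16
5,15
2,3,15
6,14
2,4,14
7,13
2,5,13
3,4,13
8,12
…and 23 more, for 35 total.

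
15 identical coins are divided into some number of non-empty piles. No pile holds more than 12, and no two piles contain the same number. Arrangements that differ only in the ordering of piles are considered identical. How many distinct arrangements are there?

24

They are:
12, 3
12, 2, 1
11, 4
11, 3, 1
10, 5
10, 4, 1
10, 3, 2
9, 6
9, 5, 1
9, 4, 2
9, 3, 2, 1
8, 7
8, 6, 1
8, 5, 2
8, 4, 3
8, 4, 2, 1
7, 6, 2
7, 5, 3
7, 5, 2, 1
7, 4, 3, 1
6, 5, 4
6, 5, 3, 1
6, 4, 3, 2
5, 4, 3, 2, 1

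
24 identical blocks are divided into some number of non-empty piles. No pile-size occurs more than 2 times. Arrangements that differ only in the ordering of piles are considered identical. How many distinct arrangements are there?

There are 431 such partitions.

431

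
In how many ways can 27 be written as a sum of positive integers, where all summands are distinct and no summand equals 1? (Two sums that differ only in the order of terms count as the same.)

103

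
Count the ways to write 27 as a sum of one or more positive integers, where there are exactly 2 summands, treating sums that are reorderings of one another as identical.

13

Enumerating:
1,26
2,25
3,24
4,23
5,22
6,21
7,20
8,19
9,18
10,17
11,16
12,15
13,14
Counting gives 13.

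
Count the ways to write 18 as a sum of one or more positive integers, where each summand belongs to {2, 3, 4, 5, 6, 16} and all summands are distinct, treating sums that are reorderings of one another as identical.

The partitions of 18 that satisfy the conditions:
16 + 2
6 + 5 + 4 + 3
That's 2 in total.

2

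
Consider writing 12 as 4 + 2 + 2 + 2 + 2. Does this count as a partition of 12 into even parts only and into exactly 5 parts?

Yes

The parts sum to 12, and the condition 'every summand is even' holds; the condition 'there are exactly 5 summands' holds.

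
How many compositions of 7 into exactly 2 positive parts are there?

Equivalently, choose which 1 of the 6 gaps become plus signs: C(6,1) = 6.

6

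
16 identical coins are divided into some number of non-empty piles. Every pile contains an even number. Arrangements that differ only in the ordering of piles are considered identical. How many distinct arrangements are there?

Listing the qualifying partitions of 16:
16
14,2
12,4
12,2,2
10,6
10,4,2
10,2,2,2
8,8
8,6,2
8,4,4
8,4,2,2
8,2,2,2,2
6,6,4
6,6,2,2
6,4,4,2
6,4,2,2,2
6,2,2,2,2,2
4,4,4,4
4,4,4,2,2
4,4,2,2,2,2
4,2,2,2,2,2,2
2,2,2,2,2,2,2,2

22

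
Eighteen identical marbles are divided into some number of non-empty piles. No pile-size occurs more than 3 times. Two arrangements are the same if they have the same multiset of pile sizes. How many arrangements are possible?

Counting exhaustively, 208 partitions satisfy the conditions.

208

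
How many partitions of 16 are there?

231

Direct enumeration gives 231 partitions.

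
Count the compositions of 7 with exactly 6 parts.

By stars and bars with positive parts, the count is C(6,5) = 6.

6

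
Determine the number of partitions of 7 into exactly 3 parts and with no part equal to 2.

Listing the qualifying partitions of 7:
5 + 1 + 1
3 + 3 + 1

2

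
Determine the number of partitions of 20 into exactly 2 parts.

10

Enumerating:
19+1
18+2
17+3
16+4
15+5
14+6
13+7
12+8
11+9
10+10
Counting gives 10.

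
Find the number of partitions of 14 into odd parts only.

22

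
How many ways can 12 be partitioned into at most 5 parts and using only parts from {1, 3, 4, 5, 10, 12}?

Listing the qualifying partitions of 12:
12
10 + 1 + 1
5 + 5 + 1 + 1
5 + 4 + 3
5 + 4 + 1 + 1 + 1
5 + 3 + 3 + 1
4 + 4 + 4
4 + 4 + 3 + 1
4 + 3 + 3 + 1 + 1
3 + 3 + 3 + 3
That's 10 in total.

10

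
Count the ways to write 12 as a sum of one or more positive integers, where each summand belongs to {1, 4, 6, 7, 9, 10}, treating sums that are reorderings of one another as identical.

Listing the qualifying partitions of 12:
10+1+1
9+1+1+1
7+4+1
7+1+1+1+1+1
6+6
6+4+1+1
6+1+1+1+1+1+1
4+4+4
4+4+1+1+1+1
4+1+1+1+1+1+1+1+1
1+1+1+1+1+1+1+1+1+1+1+1
That's 11 in total.

11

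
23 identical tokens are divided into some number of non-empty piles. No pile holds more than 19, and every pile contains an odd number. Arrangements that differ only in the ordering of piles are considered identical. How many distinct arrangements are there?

102

Direct enumeration gives 102 partitions.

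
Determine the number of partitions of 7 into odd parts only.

5

Enumerating:
7
1, 1, 5
1, 3, 3
1, 1, 1, 1, 3
1, 1, 1, 1, 1, 1, 1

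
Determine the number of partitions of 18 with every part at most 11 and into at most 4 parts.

A partial list (first 12 by largest part):
7 + 11
1 + 6 + 11
2 + 5 + 11
1 + 1 + 5 + 11
3 + 4 + 11
1 + 2 + 4 + 11
1 + 3 + 3 + 11
2 + 2 + 3 + 11
8 + 10
1 + 7 + 10
2 + 6 + 10
1 + 1 + 6 + 10
…and 49 more, for 61 total.

61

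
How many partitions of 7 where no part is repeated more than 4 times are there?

13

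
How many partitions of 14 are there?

135

Systematic enumeration (by largest part, then next-largest, …) yields 135.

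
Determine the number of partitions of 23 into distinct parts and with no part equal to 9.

Direct enumeration gives 85 partitions.

85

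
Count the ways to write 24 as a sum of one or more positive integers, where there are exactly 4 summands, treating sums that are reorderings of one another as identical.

Systematic enumeration (by largest part, then next-largest, …) yields 108.

108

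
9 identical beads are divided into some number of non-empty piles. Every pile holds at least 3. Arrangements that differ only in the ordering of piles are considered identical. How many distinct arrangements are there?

The partitions of 9 that satisfy the conditions:
9
6, 3
5, 4
3, 3, 3
That's 4 in total.

4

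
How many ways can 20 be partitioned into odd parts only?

64

There are too many to list fully; the first 12 (by largest part) are:
19,1
17,3
17,1,1,1
15,5
15,3,1,1
15,1,1,1,1,1
13,7
13,5,1,1
13,3,3,1
13,3,1,1,1,1
13,1,1,1,1,1,1,1
11,9
…and 52 more, for 64 total.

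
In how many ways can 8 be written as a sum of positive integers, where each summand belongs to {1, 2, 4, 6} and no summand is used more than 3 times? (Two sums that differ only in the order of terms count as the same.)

6

Enumerating:
2, 6
1, 1, 6
4, 4
2, 2, 4
1, 1, 2, 4
1, 1, 2, 2, 2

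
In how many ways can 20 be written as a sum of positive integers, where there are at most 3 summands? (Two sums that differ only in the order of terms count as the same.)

44

A partial list (first 12 by largest part):
20
19, 1
18, 2
18, 1, 1
17, 3
17, 2, 1
16, 4
16, 3, 1
16, 2, 2
15, 5
15, 4, 1
15, 3, 2
…and 32 more, for 44 total.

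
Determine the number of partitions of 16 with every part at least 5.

They are:
16
11 + 5
10 + 6
9 + 7
8 + 8
6 + 5 + 5

6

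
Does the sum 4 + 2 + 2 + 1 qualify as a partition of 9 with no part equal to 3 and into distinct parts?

No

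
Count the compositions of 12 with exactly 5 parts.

330

Place 4 bars in the 11 internal gaps of a row of 12 dots: C(11,4) = 330.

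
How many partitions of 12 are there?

Systematic enumeration (by largest part, then next-largest, …) yields 77.

77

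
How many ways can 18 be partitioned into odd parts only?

There are too many to list fully; the first 12 (by largest part) are:
1 + 17
3 + 15
1 + 1 + 1 + 15
5 + 13
1 + 1 + 3 + 13
1 + 1 + 1 + 1 + 1 + 13
7 + 11
1 + 1 + 5 + 11
1 + 3 + 3 + 11
1 + 1 + 1 + 1 + 3 + 11
1 + 1 + 1 + 1 + 1 + 1 + 1 + 11
9 + 9
…and 34 more, for 46 total.

46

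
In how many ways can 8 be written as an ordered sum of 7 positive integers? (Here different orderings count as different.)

7

By stars and bars with positive parts, the count is C(7,6) = 7.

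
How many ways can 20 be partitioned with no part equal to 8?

550

Direct enumeration gives 550 partitions.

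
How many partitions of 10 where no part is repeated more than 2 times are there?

22

Listing the qualifying partitions of 10:
10
9, 1
8, 2
8, 1, 1
7, 3
7, 2, 1
6, 4
6, 3, 1
6, 2, 2
6, 2, 1, 1
5, 5
5, 4, 1
5, 3, 2
5, 3, 1, 1
5, 2, 2, 1
4, 4, 2
4, 4, 1, 1
4, 3, 3
4, 3, 2, 1
4, 2, 2, 1, 1
3, 3, 2, 2
3, 3, 2, 1, 1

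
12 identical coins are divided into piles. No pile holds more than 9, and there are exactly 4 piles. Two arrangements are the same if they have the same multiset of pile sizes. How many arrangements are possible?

15

Enumerating:
9 + 1 + 1 + 1
8 + 2 + 1 + 1
7 + 3 + 1 + 1
7 + 2 + 2 + 1
6 + 4 + 1 + 1
6 + 3 + 2 + 1
6 + 2 + 2 + 2
5 + 5 + 1 + 1
5 + 4 + 2 + 1
5 + 3 + 3 + 1
5 + 3 + 2 + 2
4 + 4 + 3 + 1
4 + 4 + 2 + 2
4 + 3 + 3 + 2
3 + 3 + 3 + 3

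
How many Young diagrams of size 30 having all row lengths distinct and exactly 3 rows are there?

There are too many to list fully; the first 12 (by largest part) are:
1,2,27
1,3,26
1,4,25
2,3,25
1,5,24
2,4,24
1,6,23
2,5,23
3,4,23
1,7,22
2,6,22
3,5,22
…and 49 more, for 61 total.

61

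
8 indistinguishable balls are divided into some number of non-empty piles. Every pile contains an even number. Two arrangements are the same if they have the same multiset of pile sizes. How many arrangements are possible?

Listing the qualifying partitions of 8:
8
6,2
4,4
4,2,2
2,2,2,2

5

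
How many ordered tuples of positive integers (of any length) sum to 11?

Each of the 10 gaps between 11 units is either a break or not: 2^10 = 1024.

1024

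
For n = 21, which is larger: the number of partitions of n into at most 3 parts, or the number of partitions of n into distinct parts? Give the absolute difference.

28

Partitions of 21 into at most 3 parts: 48.
Partitions of 21 into distinct parts: 76.
|48 − 76| = 28.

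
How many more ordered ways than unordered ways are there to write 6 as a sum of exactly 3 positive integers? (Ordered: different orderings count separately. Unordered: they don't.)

Compositions: C(5,2) = 10.
Unordered (partitions into 3 parts): 3.
Difference: 10 − 3 = 7.

7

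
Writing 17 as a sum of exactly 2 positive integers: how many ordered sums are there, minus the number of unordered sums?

Ordered (compositions into 2 parts): C(16,1) = 16.
Unordered (partitions into 2 parts): 8.
Difference: 16 − 8 = 8.

8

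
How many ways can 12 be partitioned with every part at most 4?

A partial list (first 12 by largest part):
4,4,4
4,4,3,1
4,4,2,2
4,4,2,1,1
4,4,1,1,1,1
4,3,3,2
4,3,3,1,1
4,3,2,2,1
4,3,2,1,1,1
4,3,1,1,1,1,1
4,2,2,2,2
4,2,2,2,1,1
…and 22 more, for 34 total.

34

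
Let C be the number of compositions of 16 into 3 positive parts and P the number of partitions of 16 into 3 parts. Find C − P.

84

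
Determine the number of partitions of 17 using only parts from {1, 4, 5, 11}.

15

Enumerating:
1,5,11
1,1,4,11
1,1,1,1,1,1,11
1,1,5,5,5
1,1,1,4,5,5
1,1,1,1,1,1,1,5,5
4,4,4,5
1,1,1,1,4,4,5
1,1,1,1,1,1,1,1,4,5
1,1,1,1,1,1,1,1,1,1,1,1,5
1,4,4,4,4
1,1,1,1,1,4,4,4
1,1,1,1,1,1,1,1,1,4,4
1,1,1,1,1,1,1,1,1,1,1,1,1,4
1,1,1,1,1,1,1,1,1,1,1,1,1,1,1,1,1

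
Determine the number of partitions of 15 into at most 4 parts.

A partial list (first 12 by largest part):
15
1+14
2+13
1+1+13
3+12
1+2+12
1+1+1+12
4+11
1+3+11
2+2+11
1+1+2+11
5+10
…and 42 more, for 54 total.

54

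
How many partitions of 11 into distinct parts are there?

They are:
11
10,1
9,2
8,3
8,2,1
7,4
7,3,1
6,5
6,4,1
6,3,2
5,4,2
5,3,2,1

12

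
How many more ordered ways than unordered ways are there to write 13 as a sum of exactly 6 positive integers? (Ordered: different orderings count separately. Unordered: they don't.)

Compositions: C(12,5) = 792.
Partitions of 13 into exactly 6 parts: 14.
Difference: 792 − 14 = 778.

778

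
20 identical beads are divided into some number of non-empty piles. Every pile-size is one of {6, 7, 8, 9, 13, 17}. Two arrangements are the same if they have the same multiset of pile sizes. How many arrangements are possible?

3

They are:
13+7
8+6+6
7+7+6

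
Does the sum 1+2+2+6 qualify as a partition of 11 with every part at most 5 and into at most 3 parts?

The parts sum to 11, and the condition 'no summand exceeds 5' is violated.

No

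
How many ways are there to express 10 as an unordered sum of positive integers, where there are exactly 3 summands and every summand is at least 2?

They are:
6+2+2
5+3+2
4+4+2
4+3+3

4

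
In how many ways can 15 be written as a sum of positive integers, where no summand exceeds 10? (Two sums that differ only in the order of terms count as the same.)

164

Counting exhaustively, 164 partitions satisfy the conditions.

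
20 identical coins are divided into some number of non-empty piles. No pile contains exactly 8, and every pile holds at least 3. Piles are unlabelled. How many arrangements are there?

A partial list (first 12 by largest part):
20
3,17
4,16
5,15
6,14
3,3,14
7,13
3,4,13
3,5,12
4,4,12
9,11
3,6,11
…and 28 more, for 40 total.

40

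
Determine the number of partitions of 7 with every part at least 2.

4

Listing the qualifying partitions of 7:
7
5 + 2
4 + 3
3 + 2 + 2
That's 4 in total.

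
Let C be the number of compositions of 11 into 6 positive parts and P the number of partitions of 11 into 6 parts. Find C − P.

245

Ordered (compositions into 6 parts): C(10,5) = 252.
Partitions of 11 into exactly 6 parts: 7.
Difference: 252 − 7 = 245.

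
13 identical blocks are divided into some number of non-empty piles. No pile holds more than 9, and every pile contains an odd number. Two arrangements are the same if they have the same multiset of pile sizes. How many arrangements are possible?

16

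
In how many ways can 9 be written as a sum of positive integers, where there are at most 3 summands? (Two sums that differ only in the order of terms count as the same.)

12

Listing the qualifying partitions of 9:
9
1+8
2+7
1+1+7
3+6
1+2+6
4+5
1+3+5
2+2+5
1+4+4
2+3+4
3+3+3
Counting gives 12.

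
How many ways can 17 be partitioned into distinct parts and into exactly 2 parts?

Listing the qualifying partitions of 17:
1 + 16
2 + 15
3 + 14
4 + 13
5 + 12
6 + 11
7 + 10
8 + 9
That's 8 in total.

8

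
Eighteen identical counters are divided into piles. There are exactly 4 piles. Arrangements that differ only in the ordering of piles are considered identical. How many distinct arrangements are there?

47

There are too many to list fully; the first 12 (by largest part) are:
1 + 1 + 1 + 15
1 + 1 + 2 + 14
1 + 1 + 3 + 13
1 + 2 + 2 + 13
1 + 1 + 4 + 12
1 + 2 + 3 + 12
2 + 2 + 2 + 12
1 + 1 + 5 + 11
1 + 2 + 4 + 11
1 + 3 + 3 + 11
2 + 2 + 3 + 11
1 + 1 + 6 + 10
…and 35 more, for 47 total.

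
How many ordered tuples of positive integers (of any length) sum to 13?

Each of the 12 gaps between 13 units is either a break or not: 2^12 = 4096.

4096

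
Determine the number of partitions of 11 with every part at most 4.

27

A partial list (first 12 by largest part):
4,4,3
4,4,2,1
4,4,1,1,1
4,3,3,1
4,3,2,2
4,3,2,1,1
4,3,1,1,1,1
4,2,2,2,1
4,2,2,1,1,1
4,2,1,1,1,1,1
4,1,1,1,1,1,1,1
3,3,3,2
…and 15 more, for 27 total.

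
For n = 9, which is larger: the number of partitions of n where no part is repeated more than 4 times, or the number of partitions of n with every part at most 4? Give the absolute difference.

7

Partitions of 9 where no part is repeated more than 4 times: 25.
Partitions of 9 with every part at most 4: 18.
|25 − 18| = 7.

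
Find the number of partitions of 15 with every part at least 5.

They are:
15
10 + 5
9 + 6
8 + 7
5 + 5 + 5
That's 5 in total.

5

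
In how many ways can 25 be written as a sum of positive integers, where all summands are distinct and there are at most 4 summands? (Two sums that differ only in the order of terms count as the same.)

107

There are 107 such partitions.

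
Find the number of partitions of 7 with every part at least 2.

4

Enumerating:
7
2,5
3,4
2,2,3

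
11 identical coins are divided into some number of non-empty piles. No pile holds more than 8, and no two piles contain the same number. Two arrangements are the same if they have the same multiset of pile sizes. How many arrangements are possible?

Enumerating:
8, 3
8, 2, 1
7, 4
7, 3, 1
6, 5
6, 4, 1
6, 3, 2
5, 4, 2
5, 3, 2, 1
Counting gives 9.

9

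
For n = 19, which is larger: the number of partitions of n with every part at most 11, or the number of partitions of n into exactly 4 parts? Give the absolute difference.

391

Partitions of 19 with every part at most 11: 445.
Partitions of 19 into exactly 4 parts: 54.
|445 − 54| = 391.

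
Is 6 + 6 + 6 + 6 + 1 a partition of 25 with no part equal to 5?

The parts sum to 25, and the condition 'no summand equals 5' holds.

Yes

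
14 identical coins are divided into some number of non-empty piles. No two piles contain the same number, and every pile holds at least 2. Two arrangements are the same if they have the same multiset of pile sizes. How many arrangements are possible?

They are:
14
12+2
11+3
10+4
9+5
9+3+2
8+6
8+4+2
7+5+2
7+4+3
6+5+3
5+4+3+2

12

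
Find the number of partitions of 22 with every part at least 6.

11

Enumerating:
22
16+6
15+7
14+8
13+9
12+10
11+11
10+6+6
9+7+6
8+8+6
8+7+7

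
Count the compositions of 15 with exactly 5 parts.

Equivalently, choose which 4 of the 14 gaps become plus signs: C(14,4) = 1001.

1001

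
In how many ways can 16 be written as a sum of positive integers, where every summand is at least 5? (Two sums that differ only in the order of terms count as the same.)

6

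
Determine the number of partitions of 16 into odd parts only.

A partial list (first 12 by largest part):
15, 1
13, 3
13, 1, 1, 1
11, 5
11, 3, 1, 1
11, 1, 1, 1, 1, 1
9, 7
9, 5, 1, 1
9, 3, 3, 1
9, 3, 1, 1, 1, 1
9, 1, 1, 1, 1, 1, 1, 1
7, 7, 1, 1
…and 20 more, for 32 total.

32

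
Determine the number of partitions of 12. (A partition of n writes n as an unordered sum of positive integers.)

77

Direct enumeration gives 77 partitions.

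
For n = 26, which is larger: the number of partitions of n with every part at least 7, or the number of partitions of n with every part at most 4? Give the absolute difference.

Partitions of 26 with every part at least 7: 13.
Partitions of 26 with every part at most 4: 206.
|13 − 206| = 193.

193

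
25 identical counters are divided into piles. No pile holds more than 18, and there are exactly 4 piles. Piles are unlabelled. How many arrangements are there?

113

Enumerating by decreasing first part gives 113 partitions in all.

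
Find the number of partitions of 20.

627

Enumerating by decreasing first part gives 627 partitions in all.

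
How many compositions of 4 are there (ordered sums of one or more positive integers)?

8

The number of compositions of n is 2^(n−1); here 2^3 = 8.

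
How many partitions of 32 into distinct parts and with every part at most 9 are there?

They are:
9 + 8 + 7 + 6 + 2
9 + 8 + 7 + 5 + 3
9 + 8 + 7 + 5 + 2 + 1
9 + 8 + 7 + 4 + 3 + 1
9 + 8 + 6 + 5 + 4
9 + 8 + 6 + 5 + 3 + 1
9 + 8 + 6 + 4 + 3 + 2
9 + 8 + 5 + 4 + 3 + 2 + 1
9 + 7 + 6 + 5 + 4 + 1
9 + 7 + 6 + 5 + 3 + 2
9 + 7 + 6 + 4 + 3 + 2 + 1
8 + 7 + 6 + 5 + 4 + 2
8 + 7 + 6 + 5 + 3 + 2 + 1
Counting gives 13.

13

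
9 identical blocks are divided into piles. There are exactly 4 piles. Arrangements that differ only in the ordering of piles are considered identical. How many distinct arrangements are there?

The partitions of 9 that satisfy the conditions:
6,1,1,1
5,2,1,1
4,3,1,1
4,2,2,1
3,3,2,1
3,2,2,2
That's 6 in total.

6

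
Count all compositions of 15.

16384

There are 14 gaps and each independently is a cut or not, giving 2^14 = 16384.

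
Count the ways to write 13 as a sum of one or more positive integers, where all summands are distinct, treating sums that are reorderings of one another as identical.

Listing the qualifying partitions of 13:
13
12 + 1
11 + 2
10 + 3
10 + 2 + 1
9 + 4
9 + 3 + 1
8 + 5
8 + 4 + 1
8 + 3 + 2
7 + 6
7 + 5 + 1
7 + 4 + 2
7 + 3 + 2 + 1
6 + 5 + 2
6 + 4 + 3
6 + 4 + 2 + 1
5 + 4 + 3 + 1

18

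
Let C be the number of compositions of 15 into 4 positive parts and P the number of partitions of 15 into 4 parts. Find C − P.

337

Ordered (compositions into 4 parts): C(14,3) = 364.
Unordered (partitions into 4 parts): 27.
Difference: 364 − 27 = 337.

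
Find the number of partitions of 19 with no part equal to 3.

Direct enumeration gives 259 partitions.

259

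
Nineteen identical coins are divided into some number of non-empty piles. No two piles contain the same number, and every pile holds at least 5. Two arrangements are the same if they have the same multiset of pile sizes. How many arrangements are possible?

They are:
19
14+5
13+6
12+7
11+8
10+9
8+6+5

7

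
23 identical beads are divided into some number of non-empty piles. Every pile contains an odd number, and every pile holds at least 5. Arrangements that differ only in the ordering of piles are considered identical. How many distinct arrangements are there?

5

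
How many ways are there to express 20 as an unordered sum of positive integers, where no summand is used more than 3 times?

320

Direct enumeration gives 320 partitions.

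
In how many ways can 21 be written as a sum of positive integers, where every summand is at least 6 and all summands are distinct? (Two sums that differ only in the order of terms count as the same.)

They are:
21
15,6
14,7
13,8
12,9
11,10
8,7,6

7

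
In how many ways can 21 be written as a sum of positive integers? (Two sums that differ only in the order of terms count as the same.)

792

Systematic enumeration (by largest part, then next-largest, …) yields 792.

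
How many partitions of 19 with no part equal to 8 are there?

Direct enumeration gives 434 partitions.

434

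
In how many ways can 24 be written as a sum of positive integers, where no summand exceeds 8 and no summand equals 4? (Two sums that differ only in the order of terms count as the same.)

485

Enumerating by decreasing first part gives 485 partitions in all.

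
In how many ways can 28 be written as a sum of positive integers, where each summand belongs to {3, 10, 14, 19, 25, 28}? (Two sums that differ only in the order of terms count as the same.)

Enumerating:
28
25 + 3
19 + 3 + 3 + 3
14 + 14
10 + 3 + 3 + 3 + 3 + 3 + 3

5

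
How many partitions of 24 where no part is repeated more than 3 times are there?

Enumerating by decreasing first part gives 722 partitions in all.

722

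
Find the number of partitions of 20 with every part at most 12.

A full systematic count gives 582.

582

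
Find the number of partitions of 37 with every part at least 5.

Direct enumeration gives 202 partitions.

202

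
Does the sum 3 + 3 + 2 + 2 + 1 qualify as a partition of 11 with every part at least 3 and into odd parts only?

The parts sum to 11, and the condition 'every summand is at least 3' is violated.

No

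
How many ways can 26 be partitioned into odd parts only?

A full systematic count gives 165.

165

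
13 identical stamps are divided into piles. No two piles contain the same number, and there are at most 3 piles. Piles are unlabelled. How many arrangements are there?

15

Enumerating:
13
12, 1
11, 2
10, 3
10, 2, 1
9, 4
9, 3, 1
8, 5
8, 4, 1
8, 3, 2
7, 6
7, 5, 1
7, 4, 2
6, 5, 2
6, 4, 3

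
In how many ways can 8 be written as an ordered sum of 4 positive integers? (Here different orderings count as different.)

35

Place 3 bars in the 7 internal gaps of a row of 8 dots: C(7,3) = 35.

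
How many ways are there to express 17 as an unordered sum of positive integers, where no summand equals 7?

255

Counting exhaustively, 255 partitions satisfy the conditions.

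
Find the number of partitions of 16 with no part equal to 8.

209

There are 209 such partitions.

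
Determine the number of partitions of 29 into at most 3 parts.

85

Enumerating by decreasing first part gives 85 partitions in all.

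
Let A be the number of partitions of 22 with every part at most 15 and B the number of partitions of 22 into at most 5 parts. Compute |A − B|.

Partitions of 22 with every part at most 15: 972.
Partitions of 22 into at most 5 parts: 255.
|972 − 255| = 717.

717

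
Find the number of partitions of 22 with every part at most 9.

Direct enumeration gives 732 partitions.

732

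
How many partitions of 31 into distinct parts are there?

Counting exhaustively, 340 partitions satisfy the conditions.

340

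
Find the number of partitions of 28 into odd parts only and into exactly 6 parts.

There are too many to list fully; the first 12 (by largest part) are:
23 + 1 + 1 + 1 + 1 + 1
21 + 3 + 1 + 1 + 1 + 1
19 + 5 + 1 + 1 + 1 + 1
19 + 3 + 3 + 1 + 1 + 1
17 + 7 + 1 + 1 + 1 + 1
17 + 5 + 3 + 1 + 1 + 1
17 + 3 + 3 + 3 + 1 + 1
15 + 9 + 1 + 1 + 1 + 1
15 + 7 + 3 + 1 + 1 + 1
15 + 5 + 5 + 1 + 1 + 1
15 + 5 + 3 + 3 + 1 + 1
15 + 3 + 3 + 3 + 3 + 1
…and 32 more, for 44 total.

44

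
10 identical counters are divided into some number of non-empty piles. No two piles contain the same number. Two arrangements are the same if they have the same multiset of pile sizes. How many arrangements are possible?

10

Enumerating:
10
9 + 1
8 + 2
7 + 3
7 + 2 + 1
6 + 4
6 + 3 + 1
5 + 4 + 1
5 + 3 + 2
4 + 3 + 2 + 1
Counting gives 10.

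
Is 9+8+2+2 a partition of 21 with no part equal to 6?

Yes

The parts sum to 21, and the condition 'no summand equals 6' holds.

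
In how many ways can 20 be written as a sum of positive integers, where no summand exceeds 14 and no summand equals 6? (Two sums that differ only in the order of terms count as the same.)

Counting exhaustively, 473 partitions satisfy the conditions.

473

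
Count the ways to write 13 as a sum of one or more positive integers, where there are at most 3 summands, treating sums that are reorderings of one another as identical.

21

Listing the qualifying partitions of 13:
13
1 + 12
2 + 11
1 + 1 + 11
3 + 10
1 + 2 + 10
4 + 9
1 + 3 + 9
2 + 2 + 9
5 + 8
1 + 4 + 8
2 + 3 + 8
6 + 7
1 + 5 + 7
2 + 4 + 7
3 + 3 + 7
1 + 6 + 6
2 + 5 + 6
3 + 4 + 6
3 + 5 + 5
4 + 4 + 5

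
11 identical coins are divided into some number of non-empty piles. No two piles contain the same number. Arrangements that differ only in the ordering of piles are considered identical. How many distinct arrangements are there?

12

Listing the qualifying partitions of 11:
11
10, 1
9, 2
8, 3
8, 2, 1
7, 4
7, 3, 1
6, 5
6, 4, 1
6, 3, 2
5, 4, 2
5, 3, 2, 1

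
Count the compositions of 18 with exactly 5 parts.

2380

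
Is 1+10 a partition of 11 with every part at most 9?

No

The parts sum to 11, and the condition 'no summand exceeds 9' is violated.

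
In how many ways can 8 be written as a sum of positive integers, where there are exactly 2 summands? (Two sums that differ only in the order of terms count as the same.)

4

They are:
7, 1
6, 2
5, 3
4, 4
That's 4 in total.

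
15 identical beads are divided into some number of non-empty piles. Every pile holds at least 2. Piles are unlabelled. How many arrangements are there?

41

There are too many to list fully; the first 12 (by largest part) are:
15
13,2
12,3
11,4
11,2,2
10,5
10,3,2
9,6
9,4,2
9,3,3
9,2,2,2
8,7
…and 29 more, for 41 total.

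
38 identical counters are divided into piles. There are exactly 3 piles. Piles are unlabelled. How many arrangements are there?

120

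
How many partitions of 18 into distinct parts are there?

46

There are too many to list fully; the first 12 (by largest part) are:
18
17, 1
16, 2
15, 3
15, 2, 1
14, 4
14, 3, 1
13, 5
13, 4, 1
13, 3, 2
12, 6
12, 5, 1
…and 34 more, for 46 total.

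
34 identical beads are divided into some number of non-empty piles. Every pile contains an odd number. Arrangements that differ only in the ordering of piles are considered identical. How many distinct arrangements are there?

512

There are 512 such partitions.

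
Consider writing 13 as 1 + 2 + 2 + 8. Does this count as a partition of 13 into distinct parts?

No

The parts sum to 13, and the condition 'all summands are distinct' is violated.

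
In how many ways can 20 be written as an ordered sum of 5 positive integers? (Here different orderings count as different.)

By stars and bars with positive parts, the count is C(19,4) = 3876.

3876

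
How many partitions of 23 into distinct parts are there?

104

Systematic enumeration (by largest part, then next-largest, …) yields 104.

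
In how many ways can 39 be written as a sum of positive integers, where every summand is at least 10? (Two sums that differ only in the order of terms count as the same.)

23

They are:
39
29+10
28+11
27+12
26+13
25+14
24+15
23+16
22+17
21+18
20+19
19+10+10
18+11+10
17+12+10
17+11+11
16+13+10
16+12+11
15+14+10
15+13+11
15+12+12
14+14+11
14+13+12
13+13+13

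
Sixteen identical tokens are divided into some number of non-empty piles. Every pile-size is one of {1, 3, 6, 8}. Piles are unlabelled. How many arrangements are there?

Enumerating:
8 + 8
8 + 6 + 1 + 1
8 + 3 + 3 + 1 + 1
8 + 3 + 1 + 1 + 1 + 1 + 1
8 + 1 + 1 + 1 + 1 + 1 + 1 + 1 + 1
6 + 6 + 3 + 1
6 + 6 + 1 + 1 + 1 + 1
6 + 3 + 3 + 3 + 1
6 + 3 + 3 + 1 + 1 + 1 + 1
6 + 3 + 1 + 1 + 1 + 1 + 1 + 1 + 1
6 + 1 + 1 + 1 + 1 + 1 + 1 + 1 + 1 + 1 + 1
3 + 3 + 3 + 3 + 3 + 1
3 + 3 + 3 + 3 + 1 + 1 + 1 + 1
3 + 3 + 3 + 1 + 1 + 1 + 1 + 1 + 1 + 1
3 + 3 + 1 + 1 + 1 + 1 + 1 + 1 + 1 + 1 + 1 + 1
3 + 1 + 1 + 1 + 1 + 1 + 1 + 1 + 1 + 1 + 1 + 1 + 1 + 1
1 + 1 + 1 + 1 + 1 + 1 + 1 + 1 + 1 + 1 + 1 + 1 + 1 + 1 + 1 + 1

17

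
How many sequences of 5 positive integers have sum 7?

A composition of 7 into 5 positive parts is chosen by placing 4 dividers among the 6 gaps between 7 units: C(6,4) = 15.

15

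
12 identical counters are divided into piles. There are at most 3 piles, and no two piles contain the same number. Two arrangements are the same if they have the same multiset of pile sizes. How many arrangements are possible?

13

The partitions of 12 that satisfy the conditions:
12
11 + 1
10 + 2
9 + 3
9 + 2 + 1
8 + 4
8 + 3 + 1
7 + 5
7 + 4 + 1
7 + 3 + 2
6 + 5 + 1
6 + 4 + 2
5 + 4 + 3
Counting gives 13.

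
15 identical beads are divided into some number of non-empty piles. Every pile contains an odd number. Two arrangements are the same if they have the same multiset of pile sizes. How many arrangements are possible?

27

There are too many to list fully; the first 12 (by largest part) are:
15
1, 1, 13
1, 3, 11
1, 1, 1, 1, 11
1, 5, 9
3, 3, 9
1, 1, 1, 3, 9
1, 1, 1, 1, 1, 1, 9
1, 7, 7
3, 5, 7
1, 1, 1, 5, 7
1, 1, 3, 3, 7
…and 15 more, for 27 total.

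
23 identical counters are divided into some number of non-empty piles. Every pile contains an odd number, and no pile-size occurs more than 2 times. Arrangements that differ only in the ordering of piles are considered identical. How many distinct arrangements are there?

A partial list (first 12 by largest part):
23
21+1+1
19+3+1
17+5+1
17+3+3
15+7+1
15+5+3
15+3+3+1+1
13+9+1
13+7+3
13+5+5
13+5+3+1+1
…and 14 more, for 26 total.

26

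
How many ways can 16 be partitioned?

A full systematic count gives 231.

231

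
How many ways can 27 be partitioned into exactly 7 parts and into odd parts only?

There are too many to list fully; the first 12 (by largest part) are:
21,1,1,1,1,1,1
19,3,1,1,1,1,1
17,5,1,1,1,1,1
17,3,3,1,1,1,1
15,7,1,1,1,1,1
15,5,3,1,1,1,1
15,3,3,3,1,1,1
13,9,1,1,1,1,1
13,7,3,1,1,1,1
13,5,5,1,1,1,1
13,5,3,3,1,1,1
13,3,3,3,3,1,1
…and 26 more, for 38 total.

38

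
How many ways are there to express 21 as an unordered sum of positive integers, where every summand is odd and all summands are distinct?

8

They are:
21
1,3,17
1,5,15
1,7,13
3,5,13
1,9,11
3,7,11
5,7,9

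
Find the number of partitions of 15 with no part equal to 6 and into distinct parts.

The partitions of 15 that satisfy the conditions:
15
14+1
13+2
12+3
12+2+1
11+4
11+3+1
10+5
10+4+1
10+3+2
9+5+1
9+4+2
9+3+2+1
8+7
8+5+2
8+4+3
8+4+2+1
7+5+3
7+5+2+1
7+4+3+1
5+4+3+2+1

21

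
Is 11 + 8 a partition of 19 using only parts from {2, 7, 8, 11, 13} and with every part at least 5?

Yes

The parts sum to 19, and the condition 'each summand belongs to {2, 7, 8, 11, 13}' holds; the condition 'every summand is at least 5' holds.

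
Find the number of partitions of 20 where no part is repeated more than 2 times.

202

Direct enumeration gives 202 partitions.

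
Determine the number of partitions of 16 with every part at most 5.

Counting exhaustively, 101 partitions satisfy the conditions.

101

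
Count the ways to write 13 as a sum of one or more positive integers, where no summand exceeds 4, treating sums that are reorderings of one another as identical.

39

There are too many to list fully; the first 12 (by largest part) are:
1,4,4,4
2,3,4,4
1,1,3,4,4
1,2,2,4,4
1,1,1,2,4,4
1,1,1,1,1,4,4
3,3,3,4
1,2,3,3,4
1,1,1,3,3,4
2,2,2,3,4
1,1,2,2,3,4
1,1,1,1,2,3,4
…and 27 more, for 39 total.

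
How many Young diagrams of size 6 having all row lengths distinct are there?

Enumerating:
6
5,1
4,2
3,2,1
Counting gives 4.

4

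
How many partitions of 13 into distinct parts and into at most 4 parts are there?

The partitions of 13 that satisfy the conditions:
13
12,1
11,2
10,3
10,2,1
9,4
9,3,1
8,5
8,4,1
8,3,2
7,6
7,5,1
7,4,2
7,3,2,1
6,5,2
6,4,3
6,4,2,1
5,4,3,1
Counting gives 18.

18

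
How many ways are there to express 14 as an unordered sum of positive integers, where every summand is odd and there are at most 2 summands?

They are:
1 + 13
3 + 11
5 + 9
7 + 7
That's 4 in total.

4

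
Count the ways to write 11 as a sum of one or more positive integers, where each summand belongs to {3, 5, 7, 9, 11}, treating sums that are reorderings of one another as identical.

They are:
11
5+3+3
That's 2 in total.

2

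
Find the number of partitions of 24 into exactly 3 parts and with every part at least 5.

They are:
14+5+5
13+6+5
12+7+5
12+6+6
11+8+5
11+7+6
10+9+5
10+8+6
10+7+7
9+9+6
9+8+7
8+8+8
That's 12 in total.

12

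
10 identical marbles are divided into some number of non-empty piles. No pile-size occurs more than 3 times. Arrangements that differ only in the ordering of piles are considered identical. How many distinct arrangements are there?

A partial list (first 12 by largest part):
10
9, 1
8, 2
8, 1, 1
7, 3
7, 2, 1
7, 1, 1, 1
6, 4
6, 3, 1
6, 2, 2
6, 2, 1, 1
5, 5
…and 17 more, for 29 total.

29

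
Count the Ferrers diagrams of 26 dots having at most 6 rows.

A full systematic count gives 709.

709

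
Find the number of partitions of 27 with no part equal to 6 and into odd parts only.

Systematic enumeration (by largest part, then next-largest, …) yields 192.

192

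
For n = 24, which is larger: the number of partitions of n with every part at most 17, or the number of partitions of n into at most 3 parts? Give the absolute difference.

1484

Partitions of 24 with every part at most 17: 1545.
Partitions of 24 into at most 3 parts: 61.
|1545 − 61| = 1484.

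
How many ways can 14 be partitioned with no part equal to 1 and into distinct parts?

The partitions of 14 that satisfy the conditions:
14
12 + 2
11 + 3
10 + 4
9 + 5
9 + 3 + 2
8 + 6
8 + 4 + 2
7 + 5 + 2
7 + 4 + 3
6 + 5 + 3
5 + 4 + 3 + 2

12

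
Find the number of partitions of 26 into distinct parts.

165

A full systematic count gives 165.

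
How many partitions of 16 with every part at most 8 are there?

Systematic enumeration (by largest part, then next-largest, …) yields 186.

186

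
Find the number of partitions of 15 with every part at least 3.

17

Enumerating:
15
12+3
11+4
10+5
9+6
9+3+3
8+7
8+4+3
7+5+3
7+4+4
6+6+3
6+5+4
6+3+3+3
5+5+5
5+4+3+3
4+4+4+3
3+3+3+3+3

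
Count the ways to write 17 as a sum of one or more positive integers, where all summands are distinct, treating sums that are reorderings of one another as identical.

A partial list (first 12 by largest part):
17
16 + 1
15 + 2
14 + 3
14 + 2 + 1
13 + 4
13 + 3 + 1
12 + 5
12 + 4 + 1
12 + 3 + 2
11 + 6
11 + 5 + 1
…and 26 more, for 38 total.

38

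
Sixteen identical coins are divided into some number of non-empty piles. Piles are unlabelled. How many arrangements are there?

231

Direct enumeration gives 231 partitions.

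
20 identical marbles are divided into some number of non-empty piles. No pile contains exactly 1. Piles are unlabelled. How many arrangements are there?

There are 137 such partitions.

137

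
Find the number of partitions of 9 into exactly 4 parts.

They are:
6 + 1 + 1 + 1
5 + 2 + 1 + 1
4 + 3 + 1 + 1
4 + 2 + 2 + 1
3 + 3 + 2 + 1
3 + 2 + 2 + 2

6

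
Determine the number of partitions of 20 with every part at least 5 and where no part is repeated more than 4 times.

13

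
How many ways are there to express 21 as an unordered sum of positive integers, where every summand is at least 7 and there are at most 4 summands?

6

Enumerating:
21
14+7
13+8
12+9
11+10
7+7+7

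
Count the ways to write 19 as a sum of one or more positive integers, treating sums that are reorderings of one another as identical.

Systematic enumeration (by largest part, then next-largest, …) yields 490.

490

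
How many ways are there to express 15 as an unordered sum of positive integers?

176

Direct enumeration gives 176 partitions.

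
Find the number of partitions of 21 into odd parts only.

76

Direct enumeration gives 76 partitions.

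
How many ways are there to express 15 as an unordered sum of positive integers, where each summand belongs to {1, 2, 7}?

Listing the qualifying partitions of 15:
1, 7, 7
2, 2, 2, 2, 7
1, 1, 2, 2, 2, 7
1, 1, 1, 1, 2, 2, 7
1, 1, 1, 1, 1, 1, 2, 7
1, 1, 1, 1, 1, 1, 1, 1, 7
1, 2, 2, 2, 2, 2, 2, 2
1, 1, 1, 2, 2, 2, 2, 2, 2
1, 1, 1, 1, 1, 2, 2, 2, 2, 2
1, 1, 1, 1, 1, 1, 1, 2, 2, 2, 2
1, 1, 1, 1, 1, 1, 1, 1, 1, 2, 2, 2
1, 1, 1, 1, 1, 1, 1, 1, 1, 1, 1, 2, 2
1, 1, 1, 1, 1, 1, 1, 1, 1, 1, 1, 1, 1, 2
1, 1, 1, 1, 1, 1, 1, 1, 1, 1, 1, 1, 1, 1, 1
That's 14 in total.

14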